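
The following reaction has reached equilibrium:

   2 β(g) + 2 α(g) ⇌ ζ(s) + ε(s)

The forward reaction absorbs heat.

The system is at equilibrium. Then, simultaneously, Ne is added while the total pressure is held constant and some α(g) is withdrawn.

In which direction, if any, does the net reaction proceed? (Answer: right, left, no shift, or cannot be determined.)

Adding inert gas at constant total pressure expands the volume and lowers every reacting partial pressure. With Δn_gas = 0 − 4 = -4, Q moves away from K toward the side with fewer gas moles, so the system shifts toward the side with more gas moles — to the left.
Removing α (g), a reactant, drives the reaction to the left.
All effects act in the same direction — net shift to the left.

left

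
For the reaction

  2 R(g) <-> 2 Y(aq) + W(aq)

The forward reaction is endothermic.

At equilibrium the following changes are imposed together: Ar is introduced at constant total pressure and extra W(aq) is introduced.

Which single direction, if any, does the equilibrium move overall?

left

Adding inert gas at constant total pressure expands the volume and lowers every reacting partial pressure. With Δn_gas = 0 − 2 = -2, Q moves away from K toward the side with fewer gas moles, so the system shifts toward the side with more gas moles — to the left.
Adding W (aq), a product, drives the reaction to the left.
All effects act in the same direction — net shift to the left.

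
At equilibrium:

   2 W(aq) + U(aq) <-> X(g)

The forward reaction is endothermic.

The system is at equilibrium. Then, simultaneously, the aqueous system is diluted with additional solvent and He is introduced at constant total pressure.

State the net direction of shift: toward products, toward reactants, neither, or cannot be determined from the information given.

cannot be determined

Dilution lowers every aqueous concentration by the same factor. Δn_aq = 0 − 3 = -3, so the system shifts toward the side with more dissolved moles — to the left.
Adding inert gas at constant total pressure expands the volume and lowers every reacting partial pressure. With Δn_gas = 1 − 0 = +1, Q moves away from K toward the side with fewer gas moles, so the system shifts toward the side with more gas moles — to the right.
The individual effects push in opposite directions; without quantitative information the net direction cannot be determined.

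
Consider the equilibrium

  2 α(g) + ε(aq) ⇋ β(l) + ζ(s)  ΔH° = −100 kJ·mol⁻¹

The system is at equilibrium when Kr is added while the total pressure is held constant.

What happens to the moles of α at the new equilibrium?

increases

Adding inert gas at constant total pressure expands the volume and lowers every reacting partial pressure. With Δn_gas = 0 − 2 = -2, Q moves away from K toward the side with fewer gas moles, so the system shifts toward the side with more gas moles — to the left.
The net shift is to the left. α is a reactant, so its amount increases.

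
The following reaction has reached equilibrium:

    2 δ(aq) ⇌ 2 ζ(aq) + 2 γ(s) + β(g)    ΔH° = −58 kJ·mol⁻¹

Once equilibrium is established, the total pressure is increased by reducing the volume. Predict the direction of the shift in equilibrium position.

Gas moles: reactants 0, products 1 (Δn_gas = +1). Compression shifts the system toward the side with fewer moles of gas — to the left.

left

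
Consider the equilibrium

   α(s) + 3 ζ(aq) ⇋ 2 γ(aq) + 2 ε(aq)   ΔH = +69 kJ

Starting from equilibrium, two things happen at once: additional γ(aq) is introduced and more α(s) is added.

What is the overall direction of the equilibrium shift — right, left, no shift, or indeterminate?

left

Adding γ (aq), a product, drives the reaction to the left.
α is a pure solid; its activity is 1 regardless of amount, so Q is unaffected — no shift from this change.
Only the nonzero effect(s) matter; the net shift is to the left.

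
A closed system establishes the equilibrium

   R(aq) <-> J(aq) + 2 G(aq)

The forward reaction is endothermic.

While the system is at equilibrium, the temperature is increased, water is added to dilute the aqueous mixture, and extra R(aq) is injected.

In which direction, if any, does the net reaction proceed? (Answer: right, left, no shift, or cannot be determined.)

right

The forward reaction is endothermic. Raising T favours the endothermic direction — shift to the right.
Dilution lowers every aqueous concentration by the same factor. Δn_aq = 3 − 1 = +2, so the system shifts toward the side with more dissolved moles — to the right.
Adding R (aq), a reactant, drives the reaction to the right.
All effects act in the same direction — net shift to the right.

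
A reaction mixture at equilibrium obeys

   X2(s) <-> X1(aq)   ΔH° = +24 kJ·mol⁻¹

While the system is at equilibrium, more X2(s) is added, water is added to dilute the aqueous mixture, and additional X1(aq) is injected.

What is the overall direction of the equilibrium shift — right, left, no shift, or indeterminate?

cannot be determined

X2 is a pure solid; its activity is 1 regardless of amount, so Q is unaffected — no shift from this change.
Dilution lowers every aqueous concentration by the same factor. Δn_aq = 1 − 0 = +1, so the system shifts toward the side with more dissolved moles — to the right.
Adding X1 (aq), a product, drives the reaction to the left.
The individual effects push in opposite directions; without quantitative information the net direction cannot be determined.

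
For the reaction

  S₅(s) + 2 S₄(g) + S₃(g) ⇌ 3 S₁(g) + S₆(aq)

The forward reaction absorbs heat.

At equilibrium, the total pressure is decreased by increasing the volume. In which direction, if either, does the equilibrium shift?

no shift

Gas moles: reactants 3, products 3. Δn_gas = 0, so a volume change leaves Q equal to K — no shift from this change.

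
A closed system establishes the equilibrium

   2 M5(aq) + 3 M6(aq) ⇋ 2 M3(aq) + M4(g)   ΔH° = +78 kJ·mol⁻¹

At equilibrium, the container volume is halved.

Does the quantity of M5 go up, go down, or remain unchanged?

Gas moles: reactants 0, products 1 (Δn_gas = +1). Compression shifts the system toward the side with fewer moles of gas — to the left.
The net shift is to the left. M5 is a reactant, so its amount increases.

increases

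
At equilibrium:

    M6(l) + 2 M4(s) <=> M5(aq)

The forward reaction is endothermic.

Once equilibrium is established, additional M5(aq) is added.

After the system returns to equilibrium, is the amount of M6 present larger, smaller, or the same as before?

increases

Adding M5 (aq), a product, drives the reaction to the left.
The net shift is to the left. M6 is a reactant, so its amount increases.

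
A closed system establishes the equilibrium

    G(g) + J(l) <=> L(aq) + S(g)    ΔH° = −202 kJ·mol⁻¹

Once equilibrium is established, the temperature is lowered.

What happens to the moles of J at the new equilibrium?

The forward reaction is exothermic. Lowering T favours the exothermic direction — shift to the right.
The net shift is to the right. J is a reactant, so its amount decreases.

decreases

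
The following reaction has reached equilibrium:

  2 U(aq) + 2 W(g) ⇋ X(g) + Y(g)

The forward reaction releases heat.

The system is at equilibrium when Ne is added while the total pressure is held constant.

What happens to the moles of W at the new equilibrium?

unchanged

Adding inert gas at constant total pressure expands the volume, scaling every reacting partial pressure by the same factor. Δn_gas = 2 − 2 = 0, so Q is unchanged — no shift.
No net shift occurs, so the amount of W is unchanged.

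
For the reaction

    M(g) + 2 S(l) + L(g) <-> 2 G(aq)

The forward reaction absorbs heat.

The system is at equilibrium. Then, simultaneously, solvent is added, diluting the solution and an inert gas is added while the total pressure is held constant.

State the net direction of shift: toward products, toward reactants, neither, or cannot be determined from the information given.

cannot be determined

Dilution lowers every aqueous concentration by the same factor. Δn_aq = 2 − 0 = +2, so the system shifts toward the side with more dissolved moles — to the right.
Adding inert gas at constant total pressure expands the volume and lowers every reacting partial pressure. With Δn_gas = 0 − 2 = -2, Q moves away from K toward the side with fewer gas moles, so the system shifts toward the side with more gas moles — to the left.
The individual effects push in opposite directions; without quantitative information the net direction cannot be determined.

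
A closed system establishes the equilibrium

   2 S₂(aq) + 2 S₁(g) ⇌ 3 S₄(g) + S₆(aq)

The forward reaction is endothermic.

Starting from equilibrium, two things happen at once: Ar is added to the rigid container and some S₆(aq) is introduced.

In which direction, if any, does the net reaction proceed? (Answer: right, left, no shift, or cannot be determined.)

left

At constant volume, adding an inert gas leaves every reacting species' partial pressure unchanged, so Q is unchanged — no shift from this change.
Adding S₆ (aq), a product, drives the reaction to the left.
Only the nonzero effect(s) matter; the net shift is to the left.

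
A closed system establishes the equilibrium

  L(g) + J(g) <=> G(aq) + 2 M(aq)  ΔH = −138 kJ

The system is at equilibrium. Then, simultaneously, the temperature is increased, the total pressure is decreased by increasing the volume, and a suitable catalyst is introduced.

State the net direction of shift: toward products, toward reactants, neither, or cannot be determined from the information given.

left

The forward reaction is exothermic. Raising T favours the endothermic direction — shift to the left.
Gas moles: reactants 2, products 0 (Δn_gas = -2). Expansion shifts the system toward the side with more moles of gas — to the left.
A catalyst speeds both forward and reverse rates equally; it changes neither Q nor K — no shift from this change.
Only the nonzero effect(s) matter; the net shift is to the left.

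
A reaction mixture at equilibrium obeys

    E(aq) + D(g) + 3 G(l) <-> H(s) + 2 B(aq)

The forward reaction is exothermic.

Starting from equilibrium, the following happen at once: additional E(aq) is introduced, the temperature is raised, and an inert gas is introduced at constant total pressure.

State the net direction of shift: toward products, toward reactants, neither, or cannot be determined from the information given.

cannot be determined

Adding E (aq), a reactant, drives the reaction to the right.
The forward reaction is exothermic. Raising T favours the endothermic direction — shift to the left.
Adding inert gas at constant total pressure expands the volume and lowers every reacting partial pressure. With Δn_gas = 0 − 1 = -1, Q moves away from K toward the side with fewer gas moles, so the system shifts toward the side with more gas moles — to the left.
The individual effects push in opposite directions; without quantitative information the net direction cannot be determined.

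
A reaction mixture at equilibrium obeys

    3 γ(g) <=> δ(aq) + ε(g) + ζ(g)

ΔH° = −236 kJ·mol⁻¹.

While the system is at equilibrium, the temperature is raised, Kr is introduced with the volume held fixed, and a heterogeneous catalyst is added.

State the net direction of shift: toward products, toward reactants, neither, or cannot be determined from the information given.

left

The forward reaction is exothermic. Raising T favours the endothermic direction — shift to the left.
At constant volume, adding an inert gas leaves every reacting species' partial pressure unchanged, so Q is unchanged — no shift from this change.
A catalyst speeds both forward and reverse rates equally; it changes neither Q nor K — no shift from this change.
Only the nonzero effect(s) matter; the net shift is to the left.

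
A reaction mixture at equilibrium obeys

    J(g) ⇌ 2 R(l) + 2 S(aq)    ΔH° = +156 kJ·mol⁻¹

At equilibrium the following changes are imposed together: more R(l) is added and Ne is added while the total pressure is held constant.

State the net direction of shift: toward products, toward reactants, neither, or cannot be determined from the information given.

left

R is a pure liquid; its activity is 1 regardless of amount, so Q is unaffected — no shift from this change.
Adding inert gas at constant total pressure expands the volume and lowers every reacting partial pressure. With Δn_gas = 0 − 1 = -1, Q moves away from K toward the side with fewer gas moles, so the system shifts toward the side with more gas moles — to the left.
Only the nonzero effect(s) matter; the net shift is to the left.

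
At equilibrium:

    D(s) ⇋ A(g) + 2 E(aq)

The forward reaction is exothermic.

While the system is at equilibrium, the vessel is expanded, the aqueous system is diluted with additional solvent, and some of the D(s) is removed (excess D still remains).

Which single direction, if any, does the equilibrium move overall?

right

Gas moles: reactants 0, products 1 (Δn_gas = +1). Expansion shifts the system toward the side with more moles of gas — to the right.
Dilution lowers every aqueous concentration by the same factor. Δn_aq = 2 − 0 = +2, so the system shifts toward the side with more dissolved moles — to the right.
D is a pure solid; its activity is 1 regardless of amount, so Q is unaffected — no shift from this change.
Only the nonzero effect(s) matter; the net shift is to the right.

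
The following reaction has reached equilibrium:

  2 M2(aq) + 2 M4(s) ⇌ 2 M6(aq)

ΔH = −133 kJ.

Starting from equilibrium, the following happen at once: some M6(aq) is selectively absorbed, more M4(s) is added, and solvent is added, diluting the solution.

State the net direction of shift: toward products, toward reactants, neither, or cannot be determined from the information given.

Removing M6 (aq), a product, drives the reaction to the right.
M4 is a pure solid; its activity is 1 regardless of amount, so Q is unaffected — no shift from this change.
Dilution scales every aqueous concentration by the same factor. Δn_aq = 2 − 2 = 0, so Q is unchanged — no shift.
Only the nonzero effect(s) matter; the net shift is to the right.

right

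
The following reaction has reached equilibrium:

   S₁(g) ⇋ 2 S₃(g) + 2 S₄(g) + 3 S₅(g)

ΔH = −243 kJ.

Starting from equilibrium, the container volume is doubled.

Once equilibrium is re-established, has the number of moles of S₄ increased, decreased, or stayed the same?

Gas moles: reactants 1, products 7 (Δn_gas = +6). Expansion shifts the system toward the side with more moles of gas — to the right.
The net shift is to the right. S₄ is a product, so its amount increases.

increases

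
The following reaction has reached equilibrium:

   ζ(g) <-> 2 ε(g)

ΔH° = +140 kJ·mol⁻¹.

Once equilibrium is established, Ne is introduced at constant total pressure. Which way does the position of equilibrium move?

Adding inert gas at constant total pressure expands the volume and lowers every reacting partial pressure. With Δn_gas = 2 − 1 = +1, Q moves away from K toward the side with fewer gas moles, so the system shifts toward the side with more gas moles — to the right.

right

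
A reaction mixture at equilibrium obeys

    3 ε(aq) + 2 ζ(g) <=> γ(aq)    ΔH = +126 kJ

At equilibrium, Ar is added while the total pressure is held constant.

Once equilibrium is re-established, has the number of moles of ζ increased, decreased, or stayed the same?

Adding inert gas at constant total pressure expands the volume and lowers every reacting partial pressure. With Δn_gas = 0 − 2 = -2, Q moves away from K toward the side with fewer gas moles, so the system shifts toward the side with more gas moles — to the left.
The net shift is to the left. ζ is a reactant, so its amount increases.

increases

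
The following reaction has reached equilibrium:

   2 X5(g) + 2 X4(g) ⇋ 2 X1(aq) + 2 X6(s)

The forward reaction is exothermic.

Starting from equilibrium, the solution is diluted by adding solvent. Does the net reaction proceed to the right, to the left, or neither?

right

Dilution lowers every aqueous concentration by the same factor. Δn_aq = 2 − 0 = +2, so the system shifts toward the side with more dissolved moles — to the right.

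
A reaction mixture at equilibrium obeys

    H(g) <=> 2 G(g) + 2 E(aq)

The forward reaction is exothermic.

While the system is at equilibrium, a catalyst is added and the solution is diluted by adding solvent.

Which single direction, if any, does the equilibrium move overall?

A catalyst speeds both forward and reverse rates equally; it changes neither Q nor K — no shift from this change.
Dilution lowers every aqueous concentration by the same factor. Δn_aq = 2 − 0 = +2, so the system shifts toward the side with more dissolved moles — to the right.
Only the nonzero effect(s) matter; the net shift is to the right.

right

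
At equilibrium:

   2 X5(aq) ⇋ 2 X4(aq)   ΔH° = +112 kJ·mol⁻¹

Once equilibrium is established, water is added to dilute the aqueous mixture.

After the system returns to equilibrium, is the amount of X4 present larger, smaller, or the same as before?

unchanged

Dilution scales every aqueous concentration by the same factor. Δn_aq = 2 − 2 = 0, so Q is unchanged — no shift.
No net shift occurs, so the amount of X4 is unchanged.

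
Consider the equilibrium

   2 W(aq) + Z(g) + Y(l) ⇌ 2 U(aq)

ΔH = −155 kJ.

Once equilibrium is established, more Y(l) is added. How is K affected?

The equilibrium constant depends only on temperature. This perturbation changes neither the position of equilibrium nor K.

unchanged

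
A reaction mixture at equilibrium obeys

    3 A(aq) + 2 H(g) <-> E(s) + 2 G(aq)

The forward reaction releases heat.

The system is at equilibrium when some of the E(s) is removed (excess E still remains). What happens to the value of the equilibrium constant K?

The equilibrium constant depends only on temperature. This perturbation changes neither the position of equilibrium nor K.

unchanged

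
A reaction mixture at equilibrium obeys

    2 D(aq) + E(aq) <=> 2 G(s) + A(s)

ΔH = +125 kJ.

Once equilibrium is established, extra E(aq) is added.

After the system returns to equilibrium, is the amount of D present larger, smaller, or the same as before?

decreases

Adding E (aq), a reactant, drives the reaction to the right.
The net shift is to the right. D is a reactant, so its amount decreases.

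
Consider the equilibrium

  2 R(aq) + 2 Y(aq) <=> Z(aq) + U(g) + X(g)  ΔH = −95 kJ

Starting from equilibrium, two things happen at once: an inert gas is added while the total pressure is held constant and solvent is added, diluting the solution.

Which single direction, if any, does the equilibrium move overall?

cannot be determined

Adding inert gas at constant total pressure expands the volume and lowers every reacting partial pressure. With Δn_gas = 2 − 0 = +2, Q moves away from K toward the side with fewer gas moles, so the system shifts toward the side with more gas moles — to the right.
Dilution lowers every aqueous concentration by the same factor. Δn_aq = 1 − 4 = -3, so the system shifts toward the side with more dissolved moles — to the left.
The individual effects push in opposite directions; without quantitative information the net direction cannot be determined.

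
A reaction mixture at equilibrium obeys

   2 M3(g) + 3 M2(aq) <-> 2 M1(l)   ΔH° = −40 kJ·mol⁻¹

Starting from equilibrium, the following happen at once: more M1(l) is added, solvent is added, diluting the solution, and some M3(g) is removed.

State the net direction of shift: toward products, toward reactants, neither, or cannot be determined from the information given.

M1 is a pure liquid; its activity is 1 regardless of amount, so Q is unaffected — no shift from this change.
Dilution lowers every aqueous concentration by the same factor. Δn_aq = 0 − 3 = -3, so the system shifts toward the side with more dissolved moles — to the left.
Removing M3 (g), a reactant, drives the reaction to the left.
Only the nonzero effect(s) matter; the net shift is to the left.

left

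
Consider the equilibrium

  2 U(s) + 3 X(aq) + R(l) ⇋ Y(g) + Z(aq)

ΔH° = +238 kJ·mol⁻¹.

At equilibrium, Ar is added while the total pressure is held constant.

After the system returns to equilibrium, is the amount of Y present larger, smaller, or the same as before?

increases

Adding inert gas at constant total pressure expands the volume and lowers every reacting partial pressure. With Δn_gas = 1 − 0 = +1, Q moves away from K toward the side with fewer gas moles, so the system shifts toward the side with more gas moles — to the right.
The net shift is to the right. Y is a product, so its amount increases.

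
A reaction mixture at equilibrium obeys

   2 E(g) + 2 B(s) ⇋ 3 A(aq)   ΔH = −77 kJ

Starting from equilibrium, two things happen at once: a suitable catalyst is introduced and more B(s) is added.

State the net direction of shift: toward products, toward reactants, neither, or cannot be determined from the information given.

no shift

A catalyst speeds both forward and reverse rates equally; it changes neither Q nor K — no shift from this change.
B is a pure solid; its activity is 1 regardless of amount, so Q is unaffected — no shift from this change.
None of the changes alters Q relative to K, so there is no net shift.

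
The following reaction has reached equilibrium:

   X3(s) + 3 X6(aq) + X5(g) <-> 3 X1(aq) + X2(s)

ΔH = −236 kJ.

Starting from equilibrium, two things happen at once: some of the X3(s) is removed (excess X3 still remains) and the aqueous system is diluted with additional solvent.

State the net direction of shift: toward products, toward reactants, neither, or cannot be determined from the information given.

X3 is a pure solid; its activity is 1 regardless of amount, so Q is unaffected — no shift from this change.
Dilution scales every aqueous concentration by the same factor. Δn_aq = 3 − 3 = 0, so Q is unchanged — no shift.
None of the changes alters Q relative to K, so there is no net shift.

no shift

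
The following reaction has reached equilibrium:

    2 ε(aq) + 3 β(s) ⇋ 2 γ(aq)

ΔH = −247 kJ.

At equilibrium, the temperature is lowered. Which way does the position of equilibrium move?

The forward reaction is exothermic. Lowering T favours the exothermic direction — shift to the right.

right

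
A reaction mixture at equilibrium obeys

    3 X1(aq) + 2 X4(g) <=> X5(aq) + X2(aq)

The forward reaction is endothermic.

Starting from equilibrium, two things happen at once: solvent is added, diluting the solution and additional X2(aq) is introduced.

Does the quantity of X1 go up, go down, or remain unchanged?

increases

Dilution lowers every aqueous concentration by the same factor. Δn_aq = 2 − 3 = -1, so the system shifts toward the side with more dissolved moles — to the left.
Adding X2 (aq), a product, drives the reaction to the left.
The net shift is to the left. X1 is a reactant, so its amount increases.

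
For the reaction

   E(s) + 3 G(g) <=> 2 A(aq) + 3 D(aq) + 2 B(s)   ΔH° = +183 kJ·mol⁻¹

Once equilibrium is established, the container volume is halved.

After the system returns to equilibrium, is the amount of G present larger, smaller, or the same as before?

decreases

Gas moles: reactants 3, products 0 (Δn_gas = -3). Compression shifts the system toward the side with fewer moles of gas — to the right.
The net shift is to the right. G is a reactant, so its amount decreases.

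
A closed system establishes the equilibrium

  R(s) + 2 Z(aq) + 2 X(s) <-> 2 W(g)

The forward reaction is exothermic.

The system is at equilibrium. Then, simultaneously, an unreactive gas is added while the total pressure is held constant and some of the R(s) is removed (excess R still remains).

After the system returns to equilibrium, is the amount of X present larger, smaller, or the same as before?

decreases

Adding inert gas at constant total pressure expands the volume and lowers every reacting partial pressure. With Δn_gas = 2 − 0 = +2, Q moves away from K toward the side with fewer gas moles, so the system shifts toward the side with more gas moles — to the right.
R is a pure solid; its activity is 1 regardless of amount, so Q is unaffected — no shift from this change.
The net shift is to the right. X is a reactant, so its amount decreases.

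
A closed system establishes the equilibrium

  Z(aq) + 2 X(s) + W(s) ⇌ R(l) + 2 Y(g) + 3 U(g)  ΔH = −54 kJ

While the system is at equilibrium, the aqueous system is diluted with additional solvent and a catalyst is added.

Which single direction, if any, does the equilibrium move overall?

Dilution lowers every aqueous concentration by the same factor. Δn_aq = 0 − 1 = -1, so the system shifts toward the side with more dissolved moles — to the left.
A catalyst speeds both forward and reverse rates equally; it changes neither Q nor K — no shift from this change.
Only the nonzero effect(s) matter; the net shift is to the left.

left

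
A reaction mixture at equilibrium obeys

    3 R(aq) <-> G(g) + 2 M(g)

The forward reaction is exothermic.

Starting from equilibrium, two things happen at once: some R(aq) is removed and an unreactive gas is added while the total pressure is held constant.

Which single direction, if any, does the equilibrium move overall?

cannot be determined

Removing R (aq), a reactant, drives the reaction to the left.
Adding inert gas at constant total pressure expands the volume and lowers every reacting partial pressure. With Δn_gas = 3 − 0 = +3, Q moves away from K toward the side with fewer gas moles, so the system shifts toward the side with more gas moles — to the right.
The individual effects push in opposite directions; without quantitative information the net direction cannot be determined.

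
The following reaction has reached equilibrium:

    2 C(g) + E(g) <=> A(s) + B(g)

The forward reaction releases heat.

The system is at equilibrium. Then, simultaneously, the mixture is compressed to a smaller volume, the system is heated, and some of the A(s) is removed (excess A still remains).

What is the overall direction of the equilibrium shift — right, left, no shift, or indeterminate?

Gas moles: reactants 3, products 1 (Δn_gas = -2). Compression shifts the system toward the side with fewer moles of gas — to the right.
The forward reaction is exothermic. Raising T favours the endothermic direction — shift to the left.
A is a pure solid; its activity is 1 regardless of amount, so Q is unaffected — no shift from this change.
The individual effects push in opposite directions; without quantitative information the net direction cannot be determined.

cannot be determined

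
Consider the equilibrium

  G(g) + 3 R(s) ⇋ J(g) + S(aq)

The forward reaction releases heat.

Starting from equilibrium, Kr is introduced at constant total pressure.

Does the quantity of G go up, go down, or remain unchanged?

Adding inert gas at constant total pressure expands the volume, scaling every reacting partial pressure by the same factor. Δn_gas = 1 − 1 = 0, so Q is unchanged — no shift.
No net shift occurs, so the amount of G is unchanged.

unchanged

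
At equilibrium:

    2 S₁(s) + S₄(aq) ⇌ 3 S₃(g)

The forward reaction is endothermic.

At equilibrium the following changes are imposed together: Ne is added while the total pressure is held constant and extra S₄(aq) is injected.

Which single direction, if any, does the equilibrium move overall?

Adding inert gas at constant total pressure expands the volume and lowers every reacting partial pressure. With Δn_gas = 3 − 0 = +3, Q moves away from K toward the side with fewer gas moles, so the system shifts toward the side with more gas moles — to the right.
Adding S₄ (aq), a reactant, drives the reaction to the right.
All effects act in the same direction — net shift to the right.

right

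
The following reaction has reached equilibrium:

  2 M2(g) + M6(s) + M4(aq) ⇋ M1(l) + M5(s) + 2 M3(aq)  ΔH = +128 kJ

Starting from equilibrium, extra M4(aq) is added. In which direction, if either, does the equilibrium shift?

right

Adding M4 (aq), a reactant, drives the reaction to the right.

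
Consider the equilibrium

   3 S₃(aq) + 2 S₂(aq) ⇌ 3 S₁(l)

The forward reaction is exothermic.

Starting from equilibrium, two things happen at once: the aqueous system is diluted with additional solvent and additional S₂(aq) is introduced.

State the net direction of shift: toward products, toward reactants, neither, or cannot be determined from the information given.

Dilution lowers every aqueous concentration by the same factor. Δn_aq = 0 − 5 = -5, so the system shifts toward the side with more dissolved moles — to the left.
Adding S₂ (aq), a reactant, drives the reaction to the right.
The individual effects push in opposite directions; without quantitative information the net direction cannot be determined.

cannot be determined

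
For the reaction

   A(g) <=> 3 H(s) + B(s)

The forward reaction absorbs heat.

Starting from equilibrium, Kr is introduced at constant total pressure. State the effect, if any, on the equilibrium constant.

unchanged

The equilibrium constant depends only on temperature. This perturbation may move the position of equilibrium, but since T is unchanged, K itself is unchanged.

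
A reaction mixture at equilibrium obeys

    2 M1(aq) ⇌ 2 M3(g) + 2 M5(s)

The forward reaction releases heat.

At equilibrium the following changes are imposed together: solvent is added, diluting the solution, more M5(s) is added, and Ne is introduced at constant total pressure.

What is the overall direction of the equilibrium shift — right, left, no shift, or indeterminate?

Dilution lowers every aqueous concentration by the same factor. Δn_aq = 0 − 2 = -2, so the system shifts toward the side with more dissolved moles — to the left.
M5 is a pure solid; its activity is 1 regardless of amount, so Q is unaffected — no shift from this change.
Adding inert gas at constant total pressure expands the volume and lowers every reacting partial pressure. With Δn_gas = 2 − 0 = +2, Q moves away from K toward the side with fewer gas moles, so the system shifts toward the side with more gas moles — to the right.
The individual effects push in opposite directions; without quantitative information the net direction cannot be determined.

cannot be determined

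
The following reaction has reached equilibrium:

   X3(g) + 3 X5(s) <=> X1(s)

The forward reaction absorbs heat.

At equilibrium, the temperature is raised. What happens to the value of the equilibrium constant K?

increases

K depends on temperature via the van 't Hoff relation. The forward reaction is endothermic, so raising T increases K.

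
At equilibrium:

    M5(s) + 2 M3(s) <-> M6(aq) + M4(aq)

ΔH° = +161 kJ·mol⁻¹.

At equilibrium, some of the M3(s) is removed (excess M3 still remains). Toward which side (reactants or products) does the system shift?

no shift

M3 is a pure solid; its activity is 1 regardless of amount, so Q is unaffected — no shift from this change.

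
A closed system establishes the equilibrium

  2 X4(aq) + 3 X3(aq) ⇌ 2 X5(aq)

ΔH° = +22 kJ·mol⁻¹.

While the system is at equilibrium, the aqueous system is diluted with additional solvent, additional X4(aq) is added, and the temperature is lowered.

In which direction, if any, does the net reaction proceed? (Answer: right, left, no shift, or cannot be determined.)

Dilution lowers every aqueous concentration by the same factor. Δn_aq = 2 − 5 = -3, so the system shifts toward the side with more dissolved moles — to the left.
Adding X4 (aq), a reactant, drives the reaction to the right.
The forward reaction is endothermic. Lowering T favours the exothermic direction — shift to the left.
The individual effects push in opposite directions; without quantitative information the net direction cannot be determined.

cannot be determined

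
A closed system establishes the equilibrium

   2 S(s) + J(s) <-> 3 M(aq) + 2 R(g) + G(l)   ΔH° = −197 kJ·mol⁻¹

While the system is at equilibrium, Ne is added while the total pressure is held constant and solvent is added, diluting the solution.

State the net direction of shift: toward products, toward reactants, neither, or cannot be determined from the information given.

right

Adding inert gas at constant total pressure expands the volume and lowers every reacting partial pressure. With Δn_gas = 2 − 0 = +2, Q moves away from K toward the side with fewer gas moles, so the system shifts toward the side with more gas moles — to the right.
Dilution lowers every aqueous concentration by the same factor. Δn_aq = 3 − 0 = +3, so the system shifts toward the side with more dissolved moles — to the right.
All effects act in the same direction — net shift to the right.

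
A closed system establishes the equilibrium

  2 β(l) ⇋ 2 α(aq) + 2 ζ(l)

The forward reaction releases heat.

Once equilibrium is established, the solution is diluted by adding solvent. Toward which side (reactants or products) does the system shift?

right

Dilution lowers every aqueous concentration by the same factor. Δn_aq = 2 − 0 = +2, so the system shifts toward the side with more dissolved moles — to the right.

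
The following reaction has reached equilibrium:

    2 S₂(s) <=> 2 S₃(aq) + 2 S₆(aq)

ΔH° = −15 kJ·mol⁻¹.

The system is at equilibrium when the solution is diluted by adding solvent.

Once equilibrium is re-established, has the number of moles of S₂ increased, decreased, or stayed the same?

decreases

Dilution lowers every aqueous concentration by the same factor. Δn_aq = 4 − 0 = +4, so the system shifts toward the side with more dissolved moles — to the right.
The net shift is to the right. S₂ is a reactant, so its amount decreases.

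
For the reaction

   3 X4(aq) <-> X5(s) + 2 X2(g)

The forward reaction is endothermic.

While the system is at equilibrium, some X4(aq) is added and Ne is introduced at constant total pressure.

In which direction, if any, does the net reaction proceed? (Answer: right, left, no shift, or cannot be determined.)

Adding X4 (aq), a reactant, drives the reaction to the right.
Adding inert gas at constant total pressure expands the volume and lowers every reacting partial pressure. With Δn_gas = 2 − 0 = +2, Q moves away from K toward the side with fewer gas moles, so the system shifts toward the side with more gas moles — to the right.
All effects act in the same direction — net shift to the right.

right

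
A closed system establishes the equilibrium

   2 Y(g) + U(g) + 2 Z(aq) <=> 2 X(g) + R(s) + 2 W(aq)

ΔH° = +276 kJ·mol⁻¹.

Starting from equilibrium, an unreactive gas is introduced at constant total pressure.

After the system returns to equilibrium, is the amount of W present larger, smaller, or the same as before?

decreases

Adding inert gas at constant total pressure expands the volume and lowers every reacting partial pressure. With Δn_gas = 2 − 3 = -1, Q moves away from K toward the side with fewer gas moles, so the system shifts toward the side with more gas moles — to the left.
The net shift is to the left. W is a product, so its amount decreases.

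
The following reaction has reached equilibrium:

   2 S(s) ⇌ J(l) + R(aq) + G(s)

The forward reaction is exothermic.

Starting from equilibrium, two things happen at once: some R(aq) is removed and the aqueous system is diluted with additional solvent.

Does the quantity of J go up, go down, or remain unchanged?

increases

Removing R (aq), a product, drives the reaction to the right.
Dilution lowers every aqueous concentration by the same factor. Δn_aq = 1 − 0 = +1, so the system shifts toward the side with more dissolved moles — to the right.
The net shift is to the right. J is a product, so its amount increases.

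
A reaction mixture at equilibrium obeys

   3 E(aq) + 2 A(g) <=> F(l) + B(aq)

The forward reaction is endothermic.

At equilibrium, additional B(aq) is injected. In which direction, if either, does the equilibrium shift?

Adding B (aq), a product, drives the reaction to the left.

left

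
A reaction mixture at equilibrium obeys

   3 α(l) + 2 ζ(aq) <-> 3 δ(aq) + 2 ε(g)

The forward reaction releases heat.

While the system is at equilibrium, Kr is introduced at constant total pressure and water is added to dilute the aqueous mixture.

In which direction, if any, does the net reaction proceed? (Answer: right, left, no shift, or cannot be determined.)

right

Adding inert gas at constant total pressure expands the volume and lowers every reacting partial pressure. With Δn_gas = 2 − 0 = +2, Q moves away from K toward the side with fewer gas moles, so the system shifts toward the side with more gas moles — to the right.
Dilution lowers every aqueous concentration by the same factor. Δn_aq = 3 − 2 = +1, so the system shifts toward the side with more dissolved moles — to the right.
All effects act in the same direction — net shift to the right.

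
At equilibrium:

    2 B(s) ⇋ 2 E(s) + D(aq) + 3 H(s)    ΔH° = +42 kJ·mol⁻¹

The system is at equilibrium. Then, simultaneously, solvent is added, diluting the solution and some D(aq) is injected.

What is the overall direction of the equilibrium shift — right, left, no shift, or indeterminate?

Dilution lowers every aqueous concentration by the same factor. Δn_aq = 1 − 0 = +1, so the system shifts toward the side with more dissolved moles — to the right.
Adding D (aq), a product, drives the reaction to the left.
The individual effects push in opposite directions; without quantitative information the net direction cannot be determined.

cannot be determined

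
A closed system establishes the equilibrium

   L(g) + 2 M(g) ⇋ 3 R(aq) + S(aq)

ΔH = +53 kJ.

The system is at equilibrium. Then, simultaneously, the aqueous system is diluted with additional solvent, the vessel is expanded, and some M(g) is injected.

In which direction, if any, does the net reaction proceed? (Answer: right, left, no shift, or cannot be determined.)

cannot be determined

Dilution lowers every aqueous concentration by the same factor. Δn_aq = 4 − 0 = +4, so the system shifts toward the side with more dissolved moles — to the right.
Gas moles: reactants 3, products 0 (Δn_gas = -3). Expansion shifts the system toward the side with more moles of gas — to the left.
Adding M (g), a reactant, drives the reaction to the right.
The individual effects push in opposite directions; without quantitative information the net direction cannot be determined.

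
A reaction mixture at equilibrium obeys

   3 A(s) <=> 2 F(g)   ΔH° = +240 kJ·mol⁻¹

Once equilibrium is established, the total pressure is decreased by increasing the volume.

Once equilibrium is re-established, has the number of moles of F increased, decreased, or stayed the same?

increases

Gas moles: reactants 0, products 2 (Δn_gas = +2). Expansion shifts the system toward the side with more moles of gas — to the right.
The net shift is to the right. F is a product, so its amount increases.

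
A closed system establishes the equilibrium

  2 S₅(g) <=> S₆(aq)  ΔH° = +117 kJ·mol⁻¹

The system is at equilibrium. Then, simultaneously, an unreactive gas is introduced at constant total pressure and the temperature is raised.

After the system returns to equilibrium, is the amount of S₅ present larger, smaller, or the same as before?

Adding inert gas at constant total pressure expands the volume and lowers every reacting partial pressure. With Δn_gas = 0 − 2 = -2, Q moves away from K toward the side with fewer gas moles, so the system shifts toward the side with more gas moles — to the left.
The forward reaction is endothermic. Raising T favours the endothermic direction — shift to the right.
The two effects oppose each other, so the net shift — and hence the change in S₅ — cannot be determined from the given information.

cannot be determined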